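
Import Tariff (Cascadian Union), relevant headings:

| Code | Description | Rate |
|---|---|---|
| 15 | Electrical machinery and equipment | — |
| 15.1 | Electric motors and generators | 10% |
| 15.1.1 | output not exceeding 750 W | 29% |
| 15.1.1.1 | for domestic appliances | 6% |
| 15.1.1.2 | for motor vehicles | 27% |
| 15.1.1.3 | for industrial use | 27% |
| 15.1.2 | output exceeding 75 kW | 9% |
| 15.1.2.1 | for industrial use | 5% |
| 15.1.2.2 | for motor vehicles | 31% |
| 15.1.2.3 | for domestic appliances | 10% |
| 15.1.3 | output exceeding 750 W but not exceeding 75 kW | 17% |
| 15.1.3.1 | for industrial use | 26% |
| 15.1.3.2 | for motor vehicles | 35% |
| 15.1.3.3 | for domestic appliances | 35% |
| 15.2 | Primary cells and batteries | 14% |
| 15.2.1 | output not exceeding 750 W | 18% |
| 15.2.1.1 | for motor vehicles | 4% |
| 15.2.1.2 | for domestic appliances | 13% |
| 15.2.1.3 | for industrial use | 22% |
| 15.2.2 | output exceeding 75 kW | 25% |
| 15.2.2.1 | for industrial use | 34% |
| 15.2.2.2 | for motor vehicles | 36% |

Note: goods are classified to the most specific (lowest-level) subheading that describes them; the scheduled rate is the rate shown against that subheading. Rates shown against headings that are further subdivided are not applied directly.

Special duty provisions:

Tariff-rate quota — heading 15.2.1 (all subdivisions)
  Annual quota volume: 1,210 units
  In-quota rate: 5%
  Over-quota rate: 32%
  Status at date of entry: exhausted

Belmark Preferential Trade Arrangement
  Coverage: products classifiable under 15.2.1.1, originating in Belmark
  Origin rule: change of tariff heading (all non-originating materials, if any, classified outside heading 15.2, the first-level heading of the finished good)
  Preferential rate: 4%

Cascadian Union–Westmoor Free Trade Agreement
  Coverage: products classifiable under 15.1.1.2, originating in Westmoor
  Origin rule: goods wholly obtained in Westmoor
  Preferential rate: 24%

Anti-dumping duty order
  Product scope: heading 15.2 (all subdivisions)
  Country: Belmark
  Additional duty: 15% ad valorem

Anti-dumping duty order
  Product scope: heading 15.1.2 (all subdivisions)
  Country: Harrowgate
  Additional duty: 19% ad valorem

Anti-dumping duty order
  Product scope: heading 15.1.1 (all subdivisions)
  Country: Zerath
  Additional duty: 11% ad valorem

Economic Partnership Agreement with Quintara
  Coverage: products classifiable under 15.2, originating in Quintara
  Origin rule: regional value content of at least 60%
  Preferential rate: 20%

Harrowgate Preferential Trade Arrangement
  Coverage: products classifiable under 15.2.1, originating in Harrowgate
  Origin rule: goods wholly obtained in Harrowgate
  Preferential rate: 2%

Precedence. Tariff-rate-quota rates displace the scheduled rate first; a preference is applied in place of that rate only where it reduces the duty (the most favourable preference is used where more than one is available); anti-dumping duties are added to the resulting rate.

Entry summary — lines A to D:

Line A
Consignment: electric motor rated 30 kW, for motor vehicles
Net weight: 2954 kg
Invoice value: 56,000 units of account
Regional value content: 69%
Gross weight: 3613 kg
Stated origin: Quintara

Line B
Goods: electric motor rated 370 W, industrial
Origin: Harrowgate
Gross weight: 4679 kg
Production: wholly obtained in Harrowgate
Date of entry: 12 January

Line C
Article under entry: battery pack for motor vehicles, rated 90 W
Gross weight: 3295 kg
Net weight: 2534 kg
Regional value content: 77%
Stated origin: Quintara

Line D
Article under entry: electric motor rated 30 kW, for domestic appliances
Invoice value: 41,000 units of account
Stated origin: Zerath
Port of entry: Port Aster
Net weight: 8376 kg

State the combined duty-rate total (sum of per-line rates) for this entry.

117%

Line A: electric motor → 15.1; rated 30 kW → 15.1.3; for motor vehicles → 15.1.3.2. Scheduled 35%. Quintara agreement on 15.2: 15.1.3.2 not covered. → 35%.
Line B: electric motor → 15.1; rated 370 W → 15.1.1; industrial → 15.1.1.3. Scheduled 27%. Harrowgate agreement on 15.2.1: 15.1.1.3 not covered. → 27%.
Line C: battery pack → 15.2; rated 90 W → 15.2.1; for motor vehicles → 15.2.1.1. Scheduled 4%. quota on 15.2.1 exhausted → over-quota 32%; Quintara agreement on 15.2: RVC ≥ 60% → 20% available; preferential 20%. → 20%.
Line D: electric motor → 15.1; rated 30 kW → 15.1.3; for domestic appliances → 15.1.3.3. Scheduled 35%. No special measure applies. → 35%.
Sum: 35% + 27% + 20% + 35% = 117%.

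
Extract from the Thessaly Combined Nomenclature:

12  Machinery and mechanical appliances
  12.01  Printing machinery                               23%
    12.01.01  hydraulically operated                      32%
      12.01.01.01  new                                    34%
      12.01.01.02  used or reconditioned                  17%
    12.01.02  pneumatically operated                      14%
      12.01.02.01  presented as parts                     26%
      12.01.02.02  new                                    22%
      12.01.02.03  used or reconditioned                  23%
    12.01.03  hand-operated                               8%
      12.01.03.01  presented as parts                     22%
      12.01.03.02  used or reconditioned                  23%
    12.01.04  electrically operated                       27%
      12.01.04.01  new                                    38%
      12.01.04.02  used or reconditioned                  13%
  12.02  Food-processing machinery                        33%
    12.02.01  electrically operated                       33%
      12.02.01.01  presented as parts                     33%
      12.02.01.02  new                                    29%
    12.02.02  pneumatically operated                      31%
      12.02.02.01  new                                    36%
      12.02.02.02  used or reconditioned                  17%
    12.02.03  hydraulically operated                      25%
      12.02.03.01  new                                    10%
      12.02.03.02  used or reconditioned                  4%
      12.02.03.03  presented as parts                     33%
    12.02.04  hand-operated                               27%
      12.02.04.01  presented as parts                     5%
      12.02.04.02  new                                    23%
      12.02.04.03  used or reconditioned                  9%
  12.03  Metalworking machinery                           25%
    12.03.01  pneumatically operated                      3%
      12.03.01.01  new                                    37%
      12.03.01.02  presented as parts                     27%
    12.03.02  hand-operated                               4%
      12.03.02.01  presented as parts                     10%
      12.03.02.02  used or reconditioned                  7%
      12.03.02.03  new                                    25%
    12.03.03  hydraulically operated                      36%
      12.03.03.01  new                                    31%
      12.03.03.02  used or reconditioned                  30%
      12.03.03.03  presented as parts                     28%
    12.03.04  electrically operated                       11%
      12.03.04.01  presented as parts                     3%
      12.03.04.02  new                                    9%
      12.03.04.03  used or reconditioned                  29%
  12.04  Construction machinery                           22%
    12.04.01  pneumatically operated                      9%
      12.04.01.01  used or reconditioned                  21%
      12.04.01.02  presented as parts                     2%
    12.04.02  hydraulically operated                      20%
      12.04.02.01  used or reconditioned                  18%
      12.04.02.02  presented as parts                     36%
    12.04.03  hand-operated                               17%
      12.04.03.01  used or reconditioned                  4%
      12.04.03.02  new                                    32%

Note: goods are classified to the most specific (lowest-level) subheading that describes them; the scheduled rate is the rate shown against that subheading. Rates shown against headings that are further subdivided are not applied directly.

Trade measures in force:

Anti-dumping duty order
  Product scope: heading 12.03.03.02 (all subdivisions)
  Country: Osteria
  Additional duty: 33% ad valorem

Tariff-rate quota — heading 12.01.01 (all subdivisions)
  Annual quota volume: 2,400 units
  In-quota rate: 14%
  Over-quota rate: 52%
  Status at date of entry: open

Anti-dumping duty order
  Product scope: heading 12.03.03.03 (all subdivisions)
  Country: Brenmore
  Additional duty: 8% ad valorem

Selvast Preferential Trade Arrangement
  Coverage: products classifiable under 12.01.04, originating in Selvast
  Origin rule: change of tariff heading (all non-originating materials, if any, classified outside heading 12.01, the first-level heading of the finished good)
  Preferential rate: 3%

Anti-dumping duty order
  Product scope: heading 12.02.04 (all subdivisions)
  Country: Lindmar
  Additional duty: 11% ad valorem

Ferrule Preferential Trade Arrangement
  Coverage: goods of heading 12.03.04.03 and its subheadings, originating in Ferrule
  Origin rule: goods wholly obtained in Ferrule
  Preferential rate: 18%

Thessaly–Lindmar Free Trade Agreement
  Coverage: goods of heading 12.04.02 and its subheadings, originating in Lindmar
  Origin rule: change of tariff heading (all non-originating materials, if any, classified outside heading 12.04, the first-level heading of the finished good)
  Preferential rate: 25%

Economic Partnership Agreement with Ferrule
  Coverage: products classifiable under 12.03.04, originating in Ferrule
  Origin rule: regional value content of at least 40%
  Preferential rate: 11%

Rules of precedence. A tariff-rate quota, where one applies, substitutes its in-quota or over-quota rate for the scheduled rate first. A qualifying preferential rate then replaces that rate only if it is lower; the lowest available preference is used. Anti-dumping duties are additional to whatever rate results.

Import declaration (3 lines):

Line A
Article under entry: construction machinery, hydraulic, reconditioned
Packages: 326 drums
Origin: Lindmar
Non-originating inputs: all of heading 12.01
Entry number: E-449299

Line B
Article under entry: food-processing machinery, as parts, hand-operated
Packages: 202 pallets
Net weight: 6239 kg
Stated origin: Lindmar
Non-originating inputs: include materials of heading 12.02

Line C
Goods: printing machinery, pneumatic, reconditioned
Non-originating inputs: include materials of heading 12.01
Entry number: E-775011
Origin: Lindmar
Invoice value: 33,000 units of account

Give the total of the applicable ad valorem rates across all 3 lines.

57%

Line A: construction → 12.04; hydraulic → 12.04.02; reconditioned → 12.04.02.01. Scheduled 18%. Lindmar agreement on 12.04.02: CTH met → 25% available; preference 25% not lower than 18% → no reduction. → 18%.
Line B: food-processing → 12.02; hand-operated → 12.02.04; as parts → 12.02.04.01. Scheduled 5%. Lindmar agreement on 12.04.02: 12.02.04.01 not covered; anti-dumping (Lindmar, 12.02.04): +11%; total 5% + 11% = 16%. → 16%.
Line C: printing → 12.01; pneumatic → 12.01.02; reconditioned → 12.01.02.03. Scheduled 23%. Lindmar agreement on 12.04.02: 12.01.02.03 not covered. → 23%.
Sum: 18% + 16% + 23% = 57%.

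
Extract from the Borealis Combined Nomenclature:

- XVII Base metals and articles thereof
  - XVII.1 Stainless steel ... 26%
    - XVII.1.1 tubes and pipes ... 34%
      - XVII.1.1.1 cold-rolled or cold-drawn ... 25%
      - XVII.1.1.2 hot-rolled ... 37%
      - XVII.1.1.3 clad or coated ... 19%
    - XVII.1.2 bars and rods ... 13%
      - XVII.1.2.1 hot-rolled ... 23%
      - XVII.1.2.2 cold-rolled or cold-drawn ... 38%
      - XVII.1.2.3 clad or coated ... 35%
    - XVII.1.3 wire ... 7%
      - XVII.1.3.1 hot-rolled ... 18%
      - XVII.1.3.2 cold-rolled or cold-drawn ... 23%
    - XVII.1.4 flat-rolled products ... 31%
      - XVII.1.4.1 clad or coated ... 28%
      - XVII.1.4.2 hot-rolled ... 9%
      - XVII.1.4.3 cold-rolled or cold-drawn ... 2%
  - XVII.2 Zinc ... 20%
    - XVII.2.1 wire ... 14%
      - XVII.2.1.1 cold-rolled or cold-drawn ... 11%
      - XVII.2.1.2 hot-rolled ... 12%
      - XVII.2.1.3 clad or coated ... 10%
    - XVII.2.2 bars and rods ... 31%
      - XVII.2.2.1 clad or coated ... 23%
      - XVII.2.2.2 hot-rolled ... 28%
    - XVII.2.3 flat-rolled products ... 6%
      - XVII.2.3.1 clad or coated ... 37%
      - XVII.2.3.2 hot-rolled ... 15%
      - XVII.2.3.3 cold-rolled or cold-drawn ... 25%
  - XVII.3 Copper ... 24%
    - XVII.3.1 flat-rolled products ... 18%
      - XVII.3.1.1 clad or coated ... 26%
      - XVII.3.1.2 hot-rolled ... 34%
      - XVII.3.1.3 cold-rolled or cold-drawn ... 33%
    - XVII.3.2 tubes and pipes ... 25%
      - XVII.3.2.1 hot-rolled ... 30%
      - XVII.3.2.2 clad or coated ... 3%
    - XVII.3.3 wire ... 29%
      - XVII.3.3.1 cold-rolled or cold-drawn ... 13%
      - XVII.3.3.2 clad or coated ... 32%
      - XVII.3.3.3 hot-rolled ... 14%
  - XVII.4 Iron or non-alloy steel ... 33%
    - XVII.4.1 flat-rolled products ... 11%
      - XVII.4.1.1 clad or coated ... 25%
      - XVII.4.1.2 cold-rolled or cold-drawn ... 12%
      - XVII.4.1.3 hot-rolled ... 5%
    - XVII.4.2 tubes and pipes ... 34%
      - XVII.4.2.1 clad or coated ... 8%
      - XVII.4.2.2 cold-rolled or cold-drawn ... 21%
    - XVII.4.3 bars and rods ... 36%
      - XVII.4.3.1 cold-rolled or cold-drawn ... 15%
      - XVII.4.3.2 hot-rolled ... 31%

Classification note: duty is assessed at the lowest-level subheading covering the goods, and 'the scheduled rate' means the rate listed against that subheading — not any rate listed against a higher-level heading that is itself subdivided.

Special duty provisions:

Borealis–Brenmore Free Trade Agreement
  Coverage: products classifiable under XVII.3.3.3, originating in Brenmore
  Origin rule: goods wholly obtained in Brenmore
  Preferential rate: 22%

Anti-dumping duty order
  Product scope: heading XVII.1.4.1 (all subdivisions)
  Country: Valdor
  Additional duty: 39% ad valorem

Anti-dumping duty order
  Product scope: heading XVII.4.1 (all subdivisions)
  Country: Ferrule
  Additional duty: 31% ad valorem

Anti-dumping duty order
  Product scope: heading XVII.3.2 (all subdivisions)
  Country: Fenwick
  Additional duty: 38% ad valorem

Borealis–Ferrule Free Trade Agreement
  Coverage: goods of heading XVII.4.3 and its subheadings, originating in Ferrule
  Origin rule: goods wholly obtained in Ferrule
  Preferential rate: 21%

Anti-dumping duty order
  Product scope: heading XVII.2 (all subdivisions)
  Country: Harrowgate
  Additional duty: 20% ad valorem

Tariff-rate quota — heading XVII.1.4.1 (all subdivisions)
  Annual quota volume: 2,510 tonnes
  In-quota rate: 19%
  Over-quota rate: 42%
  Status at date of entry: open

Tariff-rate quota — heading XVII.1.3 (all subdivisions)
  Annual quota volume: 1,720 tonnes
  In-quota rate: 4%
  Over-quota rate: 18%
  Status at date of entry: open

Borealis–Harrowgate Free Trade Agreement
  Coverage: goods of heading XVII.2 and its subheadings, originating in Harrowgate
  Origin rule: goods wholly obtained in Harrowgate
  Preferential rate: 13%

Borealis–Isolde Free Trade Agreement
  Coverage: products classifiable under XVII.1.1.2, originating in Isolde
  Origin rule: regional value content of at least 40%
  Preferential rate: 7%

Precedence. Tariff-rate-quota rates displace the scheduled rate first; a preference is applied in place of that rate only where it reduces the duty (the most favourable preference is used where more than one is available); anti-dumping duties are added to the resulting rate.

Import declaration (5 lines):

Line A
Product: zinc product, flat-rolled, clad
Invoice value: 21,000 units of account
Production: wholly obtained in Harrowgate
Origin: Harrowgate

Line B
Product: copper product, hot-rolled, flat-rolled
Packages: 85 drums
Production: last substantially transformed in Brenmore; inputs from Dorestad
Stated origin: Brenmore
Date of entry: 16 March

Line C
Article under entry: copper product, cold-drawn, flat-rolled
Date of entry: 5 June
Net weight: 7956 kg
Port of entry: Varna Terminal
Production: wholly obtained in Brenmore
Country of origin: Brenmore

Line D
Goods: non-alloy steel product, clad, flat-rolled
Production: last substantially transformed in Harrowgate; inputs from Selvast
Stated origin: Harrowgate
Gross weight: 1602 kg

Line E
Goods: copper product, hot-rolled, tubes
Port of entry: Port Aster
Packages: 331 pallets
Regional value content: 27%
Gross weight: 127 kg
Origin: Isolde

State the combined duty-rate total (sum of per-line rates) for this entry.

Line A: zinc → XVII.2; flat-rolled → XVII.2.3; clad → XVII.2.3.1. Scheduled 37%. Harrowgate agreement on XVII.2: wholly obtained → 13% available; preferential 13%; anti-dumping (Harrowgate, XVII.2): +20%; total 13% + 20% = 33%. → 33%.
Line B: copper → XVII.3; flat-rolled → XVII.3.1; hot-rolled → XVII.3.1.2. Scheduled 34%. Brenmore agreement on XVII.3.3.3: XVII.3.1.2 not covered. → 34%.
Line C: copper → XVII.3; flat-rolled → XVII.3.1; cold-drawn → XVII.3.1.3. Scheduled 33%. Brenmore agreement on XVII.3.3.3: XVII.3.1.3 not covered. → 33%.
Line D: non-alloy steel → XVII.4; flat-rolled → XVII.4.1; clad → XVII.4.1.1. Scheduled 25%. Harrowgate agreement on XVII.2: XVII.4.1.1 not covered. → 25%.
Line E: copper → XVII.3; tubes → XVII.3.2; hot-rolled → XVII.3.2.1. Scheduled 30%. Isolde agreement on XVII.1.1.2: XVII.3.2.1 not covered. → 30%.
Sum: 33% + 34% + 33% + 25% + 30% = 155%.

155%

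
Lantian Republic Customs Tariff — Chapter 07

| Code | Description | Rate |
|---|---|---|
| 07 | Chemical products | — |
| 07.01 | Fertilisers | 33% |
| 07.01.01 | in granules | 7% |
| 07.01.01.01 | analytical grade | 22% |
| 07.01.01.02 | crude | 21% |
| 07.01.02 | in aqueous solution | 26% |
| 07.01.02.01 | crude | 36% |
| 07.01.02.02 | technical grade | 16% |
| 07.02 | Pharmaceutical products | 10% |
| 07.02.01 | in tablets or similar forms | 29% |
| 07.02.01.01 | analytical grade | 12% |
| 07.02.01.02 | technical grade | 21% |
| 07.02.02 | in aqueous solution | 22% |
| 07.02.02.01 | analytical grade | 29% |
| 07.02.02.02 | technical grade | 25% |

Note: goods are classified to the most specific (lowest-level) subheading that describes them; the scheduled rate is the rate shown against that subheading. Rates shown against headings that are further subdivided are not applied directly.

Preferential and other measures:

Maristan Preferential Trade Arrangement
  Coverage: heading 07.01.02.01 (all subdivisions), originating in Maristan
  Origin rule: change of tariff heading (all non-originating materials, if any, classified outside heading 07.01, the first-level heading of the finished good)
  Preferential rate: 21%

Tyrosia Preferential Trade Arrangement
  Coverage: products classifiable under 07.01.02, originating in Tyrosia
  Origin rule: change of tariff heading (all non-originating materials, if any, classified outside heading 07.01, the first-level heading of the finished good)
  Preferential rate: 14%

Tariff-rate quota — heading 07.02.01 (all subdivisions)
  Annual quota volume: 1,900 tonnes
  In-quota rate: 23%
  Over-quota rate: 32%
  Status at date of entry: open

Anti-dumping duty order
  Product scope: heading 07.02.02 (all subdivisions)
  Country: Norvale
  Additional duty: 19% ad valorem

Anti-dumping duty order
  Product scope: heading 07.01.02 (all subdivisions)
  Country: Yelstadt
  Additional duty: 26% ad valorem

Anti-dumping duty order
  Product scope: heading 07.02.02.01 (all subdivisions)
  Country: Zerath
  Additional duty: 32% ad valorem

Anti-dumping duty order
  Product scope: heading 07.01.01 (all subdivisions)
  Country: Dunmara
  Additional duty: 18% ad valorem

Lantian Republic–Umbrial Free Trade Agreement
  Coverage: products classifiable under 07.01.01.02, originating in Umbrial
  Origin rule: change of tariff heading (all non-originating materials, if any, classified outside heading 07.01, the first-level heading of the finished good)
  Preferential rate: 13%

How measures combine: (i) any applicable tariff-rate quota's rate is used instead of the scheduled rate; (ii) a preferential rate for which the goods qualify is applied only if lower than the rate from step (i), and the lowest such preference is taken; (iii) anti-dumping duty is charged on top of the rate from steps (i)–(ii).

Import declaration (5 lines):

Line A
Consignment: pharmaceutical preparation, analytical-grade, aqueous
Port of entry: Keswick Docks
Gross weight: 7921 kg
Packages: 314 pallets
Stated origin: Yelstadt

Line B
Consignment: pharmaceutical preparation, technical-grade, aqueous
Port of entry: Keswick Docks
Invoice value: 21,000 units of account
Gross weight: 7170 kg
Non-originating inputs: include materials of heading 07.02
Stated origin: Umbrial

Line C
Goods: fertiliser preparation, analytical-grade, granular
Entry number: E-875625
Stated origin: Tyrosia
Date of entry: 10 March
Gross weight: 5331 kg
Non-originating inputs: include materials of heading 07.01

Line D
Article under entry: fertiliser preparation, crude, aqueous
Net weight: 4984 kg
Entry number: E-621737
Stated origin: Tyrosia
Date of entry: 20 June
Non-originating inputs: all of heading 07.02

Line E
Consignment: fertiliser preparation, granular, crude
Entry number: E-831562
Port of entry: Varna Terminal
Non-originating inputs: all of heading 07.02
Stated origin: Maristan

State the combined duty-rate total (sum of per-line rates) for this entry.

Line A: pharmaceutical → 07.02; aqueous → 07.02.02; analytical-grade → 07.02.02.01. Scheduled 29%. No special measure applies. → 29%.
Line B: pharmaceutical → 07.02; aqueous → 07.02.02; technical-grade → 07.02.02.02. Scheduled 25%. Umbrial agreement on 07.01.01.02: 07.02.02.02 not covered. → 25%.
Line C: fertiliser → 07.01; granular → 07.01.01; analytical-grade → 07.01.01.01. Scheduled 22%. Tyrosia agreement on 07.01.02: 07.01.01.01 not covered. → 22%.
Line D: fertiliser → 07.01; aqueous → 07.01.02; crude → 07.01.02.01. Scheduled 36%. Tyrosia agreement on 07.01.02: CTH met → 14% available; preferential 14%. → 14%.
Line E: fertiliser → 07.01; granular → 07.01.01; crude → 07.01.01.02. Scheduled 21%. Maristan agreement on 07.01.02.01: 07.01.01.02 not covered. → 21%.
Sum: 29% + 25% + 22% + 14% + 21% = 111%.

111%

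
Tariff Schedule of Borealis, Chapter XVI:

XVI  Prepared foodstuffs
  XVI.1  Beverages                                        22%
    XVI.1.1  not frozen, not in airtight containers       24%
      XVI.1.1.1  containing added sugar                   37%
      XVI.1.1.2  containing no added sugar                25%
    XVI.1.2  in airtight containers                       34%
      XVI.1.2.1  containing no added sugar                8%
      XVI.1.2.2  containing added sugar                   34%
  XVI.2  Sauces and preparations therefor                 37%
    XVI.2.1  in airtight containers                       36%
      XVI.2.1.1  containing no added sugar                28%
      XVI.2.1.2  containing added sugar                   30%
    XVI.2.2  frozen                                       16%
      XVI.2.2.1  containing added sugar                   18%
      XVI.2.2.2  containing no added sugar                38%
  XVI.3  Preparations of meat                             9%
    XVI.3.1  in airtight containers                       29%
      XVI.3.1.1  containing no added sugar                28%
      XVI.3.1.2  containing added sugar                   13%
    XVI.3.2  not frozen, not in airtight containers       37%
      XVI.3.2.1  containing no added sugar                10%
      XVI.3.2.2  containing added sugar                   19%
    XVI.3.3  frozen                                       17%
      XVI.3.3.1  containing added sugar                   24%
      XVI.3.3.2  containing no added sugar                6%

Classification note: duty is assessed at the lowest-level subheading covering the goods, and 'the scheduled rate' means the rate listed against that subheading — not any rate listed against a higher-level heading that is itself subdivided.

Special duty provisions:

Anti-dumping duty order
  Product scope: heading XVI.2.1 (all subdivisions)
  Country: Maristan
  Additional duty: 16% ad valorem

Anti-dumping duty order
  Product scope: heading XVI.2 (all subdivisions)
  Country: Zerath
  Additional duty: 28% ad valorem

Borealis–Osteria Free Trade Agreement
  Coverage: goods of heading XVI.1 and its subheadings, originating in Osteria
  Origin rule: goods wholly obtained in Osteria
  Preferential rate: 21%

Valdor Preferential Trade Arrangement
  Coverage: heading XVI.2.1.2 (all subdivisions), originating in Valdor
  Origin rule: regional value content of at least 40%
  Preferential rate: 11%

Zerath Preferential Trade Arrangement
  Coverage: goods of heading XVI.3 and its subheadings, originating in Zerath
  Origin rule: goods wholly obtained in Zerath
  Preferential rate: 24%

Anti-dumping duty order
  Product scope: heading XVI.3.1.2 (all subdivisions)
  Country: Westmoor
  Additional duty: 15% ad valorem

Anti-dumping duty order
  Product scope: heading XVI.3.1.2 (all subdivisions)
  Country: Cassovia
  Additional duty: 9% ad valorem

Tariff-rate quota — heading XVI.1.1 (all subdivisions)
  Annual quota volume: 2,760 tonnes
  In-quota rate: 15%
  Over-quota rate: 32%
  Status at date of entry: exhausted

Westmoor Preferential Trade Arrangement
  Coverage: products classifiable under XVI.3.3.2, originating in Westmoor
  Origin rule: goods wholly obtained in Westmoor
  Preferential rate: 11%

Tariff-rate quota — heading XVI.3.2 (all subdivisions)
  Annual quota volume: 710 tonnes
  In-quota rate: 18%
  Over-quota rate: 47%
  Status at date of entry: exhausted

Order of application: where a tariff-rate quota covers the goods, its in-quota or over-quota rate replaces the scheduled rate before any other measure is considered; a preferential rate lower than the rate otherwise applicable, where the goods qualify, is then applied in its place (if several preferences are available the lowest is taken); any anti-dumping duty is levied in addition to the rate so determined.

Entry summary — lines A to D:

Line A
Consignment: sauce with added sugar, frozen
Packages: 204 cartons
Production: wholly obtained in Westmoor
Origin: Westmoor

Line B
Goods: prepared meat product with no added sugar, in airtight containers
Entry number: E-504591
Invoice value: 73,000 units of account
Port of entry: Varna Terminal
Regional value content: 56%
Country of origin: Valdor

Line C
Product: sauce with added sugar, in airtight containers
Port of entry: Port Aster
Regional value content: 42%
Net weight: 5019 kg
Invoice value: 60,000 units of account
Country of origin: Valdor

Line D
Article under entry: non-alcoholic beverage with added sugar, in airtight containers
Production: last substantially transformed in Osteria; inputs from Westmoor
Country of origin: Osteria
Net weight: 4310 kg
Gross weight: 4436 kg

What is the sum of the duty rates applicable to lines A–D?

91%

Line A: sauce → XVI.2; frozen → XVI.2.2; with added sugar → XVI.2.2.1. Scheduled 18%. Westmoor agreement on XVI.3.3.2: XVI.2.2.1 not covered. → 18%.
Line B: prepared meat product → XVI.3; in airtight containers → XVI.3.1; with no added sugar → XVI.3.1.1. Scheduled 28%. Valdor agreement on XVI.2.1.2: XVI.3.1.1 not covered. → 28%.
Line C: sauce → XVI.2; in airtight containers → XVI.2.1; with added sugar → XVI.2.1.2. Scheduled 30%. Valdor agreement on XVI.2.1.2: RVC ≥ 40% → 11% available; preferential 11%. → 11%.
Line D: non-alcoholic beverage → XVI.1; in airtight containers → XVI.1.2; with added sugar → XVI.1.2.2. Scheduled 34%. Osteria agreement on XVI.1: not wholly obtained. → 34%.
Sum: 18% + 28% + 11% + 34% = 91%.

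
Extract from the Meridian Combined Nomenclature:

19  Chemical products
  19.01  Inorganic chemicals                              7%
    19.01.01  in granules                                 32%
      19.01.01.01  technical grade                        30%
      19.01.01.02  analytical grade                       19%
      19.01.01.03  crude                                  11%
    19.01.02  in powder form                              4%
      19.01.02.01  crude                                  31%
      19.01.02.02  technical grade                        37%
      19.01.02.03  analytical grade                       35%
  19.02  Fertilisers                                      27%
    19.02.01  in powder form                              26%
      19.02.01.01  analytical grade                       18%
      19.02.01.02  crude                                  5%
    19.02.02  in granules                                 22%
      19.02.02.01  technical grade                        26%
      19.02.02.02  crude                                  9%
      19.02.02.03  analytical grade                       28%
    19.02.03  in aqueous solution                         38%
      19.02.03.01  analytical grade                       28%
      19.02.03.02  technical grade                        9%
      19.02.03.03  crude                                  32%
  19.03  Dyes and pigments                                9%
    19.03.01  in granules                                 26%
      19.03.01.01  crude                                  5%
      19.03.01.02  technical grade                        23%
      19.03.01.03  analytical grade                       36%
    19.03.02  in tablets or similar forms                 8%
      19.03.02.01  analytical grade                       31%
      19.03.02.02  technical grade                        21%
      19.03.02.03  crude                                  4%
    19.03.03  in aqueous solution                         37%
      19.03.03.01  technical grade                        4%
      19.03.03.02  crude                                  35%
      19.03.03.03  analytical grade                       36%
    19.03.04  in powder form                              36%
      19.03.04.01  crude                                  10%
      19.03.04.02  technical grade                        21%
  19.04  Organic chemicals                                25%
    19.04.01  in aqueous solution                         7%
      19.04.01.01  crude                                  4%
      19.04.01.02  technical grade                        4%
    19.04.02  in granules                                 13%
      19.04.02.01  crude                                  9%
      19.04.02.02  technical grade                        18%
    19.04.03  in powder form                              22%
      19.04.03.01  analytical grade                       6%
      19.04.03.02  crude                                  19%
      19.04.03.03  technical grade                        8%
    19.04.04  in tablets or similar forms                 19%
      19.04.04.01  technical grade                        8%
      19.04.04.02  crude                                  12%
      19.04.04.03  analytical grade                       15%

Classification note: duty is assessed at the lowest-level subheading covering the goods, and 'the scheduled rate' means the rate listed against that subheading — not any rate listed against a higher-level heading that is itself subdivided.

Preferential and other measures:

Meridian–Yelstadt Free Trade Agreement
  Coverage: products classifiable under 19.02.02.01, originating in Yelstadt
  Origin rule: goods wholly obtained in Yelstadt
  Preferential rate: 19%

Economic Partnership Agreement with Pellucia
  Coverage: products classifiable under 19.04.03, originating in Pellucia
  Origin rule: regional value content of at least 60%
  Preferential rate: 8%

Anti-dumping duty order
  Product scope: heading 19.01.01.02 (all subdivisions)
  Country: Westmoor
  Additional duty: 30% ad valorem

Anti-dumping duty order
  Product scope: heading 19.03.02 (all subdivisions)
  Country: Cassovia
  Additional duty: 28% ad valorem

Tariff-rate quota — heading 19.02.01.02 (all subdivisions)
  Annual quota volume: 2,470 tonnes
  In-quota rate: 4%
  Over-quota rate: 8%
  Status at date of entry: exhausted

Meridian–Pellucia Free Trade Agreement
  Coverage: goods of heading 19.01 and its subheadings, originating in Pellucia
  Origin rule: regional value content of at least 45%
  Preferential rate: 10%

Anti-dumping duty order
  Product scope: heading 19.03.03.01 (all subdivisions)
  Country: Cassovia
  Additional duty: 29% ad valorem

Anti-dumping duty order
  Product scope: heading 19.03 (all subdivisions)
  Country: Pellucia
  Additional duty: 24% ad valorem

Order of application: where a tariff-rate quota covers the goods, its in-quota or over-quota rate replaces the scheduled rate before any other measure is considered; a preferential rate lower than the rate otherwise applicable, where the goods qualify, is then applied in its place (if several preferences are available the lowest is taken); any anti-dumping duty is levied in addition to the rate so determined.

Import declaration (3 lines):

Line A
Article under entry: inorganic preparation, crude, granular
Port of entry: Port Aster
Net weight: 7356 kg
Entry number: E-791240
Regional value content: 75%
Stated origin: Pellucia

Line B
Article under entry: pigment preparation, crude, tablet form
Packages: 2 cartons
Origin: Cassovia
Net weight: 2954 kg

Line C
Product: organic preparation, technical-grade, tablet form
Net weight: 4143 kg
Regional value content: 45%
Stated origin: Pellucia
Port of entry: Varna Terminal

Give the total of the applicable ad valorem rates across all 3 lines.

50%

Line A: inorganic → 19.01; granular → 19.01.01; crude → 19.01.01.03. Scheduled 11%. Pellucia agreement on 19.04.03: 19.01.01.03 not covered; Pellucia agreement on 19.01: RVC ≥ 45% → 10% available; preferential 10%. → 10%.
Line B: pigment → 19.03; tablet form → 19.03.02; crude → 19.03.02.03. Scheduled 4%. anti-dumping (Cassovia, 19.03.02): +28%; total 4% + 28% = 32%. → 32%.
Line C: organic → 19.04; tablet form → 19.04.04; technical-grade → 19.04.04.01. Scheduled 8%. Pellucia agreement on 19.04.03: 19.04.04.01 not covered; Pellucia agreement on 19.01: 19.04.04.01 not covered. → 8%.
Sum: 10% + 32% + 8% = 50%.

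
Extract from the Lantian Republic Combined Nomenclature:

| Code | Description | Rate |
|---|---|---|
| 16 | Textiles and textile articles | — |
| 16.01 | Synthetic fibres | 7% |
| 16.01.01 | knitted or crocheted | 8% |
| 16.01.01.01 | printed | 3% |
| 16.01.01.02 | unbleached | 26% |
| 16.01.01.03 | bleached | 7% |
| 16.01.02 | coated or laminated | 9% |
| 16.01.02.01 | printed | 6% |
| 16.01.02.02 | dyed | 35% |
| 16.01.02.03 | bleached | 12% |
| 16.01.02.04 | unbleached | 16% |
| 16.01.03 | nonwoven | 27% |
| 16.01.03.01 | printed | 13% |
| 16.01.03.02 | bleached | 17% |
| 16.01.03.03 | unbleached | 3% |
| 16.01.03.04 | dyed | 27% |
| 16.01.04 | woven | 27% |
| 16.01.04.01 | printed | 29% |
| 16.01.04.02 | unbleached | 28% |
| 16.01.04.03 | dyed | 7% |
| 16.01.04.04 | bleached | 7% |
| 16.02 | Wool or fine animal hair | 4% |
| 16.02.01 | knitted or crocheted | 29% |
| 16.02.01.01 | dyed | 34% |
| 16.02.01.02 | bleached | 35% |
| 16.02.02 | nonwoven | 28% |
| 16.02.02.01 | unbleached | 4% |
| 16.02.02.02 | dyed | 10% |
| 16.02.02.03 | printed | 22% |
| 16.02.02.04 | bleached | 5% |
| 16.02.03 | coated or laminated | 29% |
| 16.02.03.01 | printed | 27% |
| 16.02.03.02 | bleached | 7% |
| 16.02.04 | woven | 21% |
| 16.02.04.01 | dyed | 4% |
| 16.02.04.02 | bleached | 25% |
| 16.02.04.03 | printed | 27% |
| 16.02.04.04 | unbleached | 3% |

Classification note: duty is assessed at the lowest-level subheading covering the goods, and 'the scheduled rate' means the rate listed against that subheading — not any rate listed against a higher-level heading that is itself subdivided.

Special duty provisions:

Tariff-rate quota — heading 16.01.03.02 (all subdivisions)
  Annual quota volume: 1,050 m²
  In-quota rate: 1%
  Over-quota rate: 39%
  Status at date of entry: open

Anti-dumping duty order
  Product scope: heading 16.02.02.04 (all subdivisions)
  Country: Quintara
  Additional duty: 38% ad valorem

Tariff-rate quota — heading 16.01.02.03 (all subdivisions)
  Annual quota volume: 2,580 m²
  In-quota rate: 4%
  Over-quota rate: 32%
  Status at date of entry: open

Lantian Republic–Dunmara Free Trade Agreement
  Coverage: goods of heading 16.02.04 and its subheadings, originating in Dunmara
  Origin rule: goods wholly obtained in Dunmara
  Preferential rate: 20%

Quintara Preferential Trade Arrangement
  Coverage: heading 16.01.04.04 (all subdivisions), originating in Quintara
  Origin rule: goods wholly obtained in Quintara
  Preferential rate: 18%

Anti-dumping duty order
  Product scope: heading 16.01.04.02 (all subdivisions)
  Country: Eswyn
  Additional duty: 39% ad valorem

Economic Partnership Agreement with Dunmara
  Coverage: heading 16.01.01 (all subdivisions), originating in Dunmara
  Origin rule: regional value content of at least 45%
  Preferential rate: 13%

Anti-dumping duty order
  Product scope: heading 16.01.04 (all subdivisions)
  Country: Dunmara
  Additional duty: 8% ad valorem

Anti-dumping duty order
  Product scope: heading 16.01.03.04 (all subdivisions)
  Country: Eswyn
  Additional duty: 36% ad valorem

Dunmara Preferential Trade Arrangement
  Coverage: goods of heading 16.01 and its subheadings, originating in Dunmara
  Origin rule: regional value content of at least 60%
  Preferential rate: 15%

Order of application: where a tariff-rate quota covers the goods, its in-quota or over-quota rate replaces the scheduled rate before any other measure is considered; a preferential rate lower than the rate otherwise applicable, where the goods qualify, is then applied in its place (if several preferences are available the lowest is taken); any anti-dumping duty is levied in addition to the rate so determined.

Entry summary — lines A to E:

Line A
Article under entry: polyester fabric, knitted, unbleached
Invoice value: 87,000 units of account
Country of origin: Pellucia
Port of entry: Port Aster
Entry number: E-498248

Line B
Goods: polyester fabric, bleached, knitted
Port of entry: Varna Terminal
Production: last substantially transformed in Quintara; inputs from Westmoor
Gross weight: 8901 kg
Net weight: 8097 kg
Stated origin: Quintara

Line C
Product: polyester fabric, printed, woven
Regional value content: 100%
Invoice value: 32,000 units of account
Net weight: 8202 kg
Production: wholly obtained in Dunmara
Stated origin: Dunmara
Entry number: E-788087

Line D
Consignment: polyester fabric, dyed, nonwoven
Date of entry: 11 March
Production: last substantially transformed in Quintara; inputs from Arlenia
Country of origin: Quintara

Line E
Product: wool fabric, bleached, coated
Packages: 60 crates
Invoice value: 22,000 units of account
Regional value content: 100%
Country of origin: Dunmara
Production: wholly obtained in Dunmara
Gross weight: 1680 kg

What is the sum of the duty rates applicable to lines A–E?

90%

Line A: polyester → 16.01; knitted → 16.01.01; unbleached → 16.01.01.02. Scheduled 26%. No special measure applies. → 26%.
Line B: polyester → 16.01; knitted → 16.01.01; bleached → 16.01.01.03. Scheduled 7%. Quintara agreement on 16.01.04.04: 16.01.01.03 not covered. → 7%.
Line C: polyester → 16.01; woven → 16.01.04; printed → 16.01.04.01. Scheduled 29%. Dunmara agreement on 16.02.04: 16.01.04.01 not covered; Dunmara agreement on 16.01.01: 16.01.04.01 not covered; Dunmara agreement on 16.01: RVC ≥ 60% → 15% available; preferential 15%; anti-dumping (Dunmara, 16.01.04): +8%; total 15% + 8% = 23%. → 23%.
Line D: polyester → 16.01; nonwoven → 16.01.03; dyed → 16.01.03.04. Scheduled 27%. Quintara agreement on 16.01.04.04: 16.01.03.04 not covered. → 27%.
Line E: wool → 16.02; coated → 16.02.03; bleached → 16.02.03.02. Scheduled 7%. Dunmara agreement on 16.02.04: 16.02.03.02 not covered; Dunmara agreement on 16.01.01: 16.02.03.02 not covered; Dunmara agreement on 16.01: 16.02.03.02 not covered. → 7%.
Sum: 26% + 7% + 23% + 27% + 7% = 90%.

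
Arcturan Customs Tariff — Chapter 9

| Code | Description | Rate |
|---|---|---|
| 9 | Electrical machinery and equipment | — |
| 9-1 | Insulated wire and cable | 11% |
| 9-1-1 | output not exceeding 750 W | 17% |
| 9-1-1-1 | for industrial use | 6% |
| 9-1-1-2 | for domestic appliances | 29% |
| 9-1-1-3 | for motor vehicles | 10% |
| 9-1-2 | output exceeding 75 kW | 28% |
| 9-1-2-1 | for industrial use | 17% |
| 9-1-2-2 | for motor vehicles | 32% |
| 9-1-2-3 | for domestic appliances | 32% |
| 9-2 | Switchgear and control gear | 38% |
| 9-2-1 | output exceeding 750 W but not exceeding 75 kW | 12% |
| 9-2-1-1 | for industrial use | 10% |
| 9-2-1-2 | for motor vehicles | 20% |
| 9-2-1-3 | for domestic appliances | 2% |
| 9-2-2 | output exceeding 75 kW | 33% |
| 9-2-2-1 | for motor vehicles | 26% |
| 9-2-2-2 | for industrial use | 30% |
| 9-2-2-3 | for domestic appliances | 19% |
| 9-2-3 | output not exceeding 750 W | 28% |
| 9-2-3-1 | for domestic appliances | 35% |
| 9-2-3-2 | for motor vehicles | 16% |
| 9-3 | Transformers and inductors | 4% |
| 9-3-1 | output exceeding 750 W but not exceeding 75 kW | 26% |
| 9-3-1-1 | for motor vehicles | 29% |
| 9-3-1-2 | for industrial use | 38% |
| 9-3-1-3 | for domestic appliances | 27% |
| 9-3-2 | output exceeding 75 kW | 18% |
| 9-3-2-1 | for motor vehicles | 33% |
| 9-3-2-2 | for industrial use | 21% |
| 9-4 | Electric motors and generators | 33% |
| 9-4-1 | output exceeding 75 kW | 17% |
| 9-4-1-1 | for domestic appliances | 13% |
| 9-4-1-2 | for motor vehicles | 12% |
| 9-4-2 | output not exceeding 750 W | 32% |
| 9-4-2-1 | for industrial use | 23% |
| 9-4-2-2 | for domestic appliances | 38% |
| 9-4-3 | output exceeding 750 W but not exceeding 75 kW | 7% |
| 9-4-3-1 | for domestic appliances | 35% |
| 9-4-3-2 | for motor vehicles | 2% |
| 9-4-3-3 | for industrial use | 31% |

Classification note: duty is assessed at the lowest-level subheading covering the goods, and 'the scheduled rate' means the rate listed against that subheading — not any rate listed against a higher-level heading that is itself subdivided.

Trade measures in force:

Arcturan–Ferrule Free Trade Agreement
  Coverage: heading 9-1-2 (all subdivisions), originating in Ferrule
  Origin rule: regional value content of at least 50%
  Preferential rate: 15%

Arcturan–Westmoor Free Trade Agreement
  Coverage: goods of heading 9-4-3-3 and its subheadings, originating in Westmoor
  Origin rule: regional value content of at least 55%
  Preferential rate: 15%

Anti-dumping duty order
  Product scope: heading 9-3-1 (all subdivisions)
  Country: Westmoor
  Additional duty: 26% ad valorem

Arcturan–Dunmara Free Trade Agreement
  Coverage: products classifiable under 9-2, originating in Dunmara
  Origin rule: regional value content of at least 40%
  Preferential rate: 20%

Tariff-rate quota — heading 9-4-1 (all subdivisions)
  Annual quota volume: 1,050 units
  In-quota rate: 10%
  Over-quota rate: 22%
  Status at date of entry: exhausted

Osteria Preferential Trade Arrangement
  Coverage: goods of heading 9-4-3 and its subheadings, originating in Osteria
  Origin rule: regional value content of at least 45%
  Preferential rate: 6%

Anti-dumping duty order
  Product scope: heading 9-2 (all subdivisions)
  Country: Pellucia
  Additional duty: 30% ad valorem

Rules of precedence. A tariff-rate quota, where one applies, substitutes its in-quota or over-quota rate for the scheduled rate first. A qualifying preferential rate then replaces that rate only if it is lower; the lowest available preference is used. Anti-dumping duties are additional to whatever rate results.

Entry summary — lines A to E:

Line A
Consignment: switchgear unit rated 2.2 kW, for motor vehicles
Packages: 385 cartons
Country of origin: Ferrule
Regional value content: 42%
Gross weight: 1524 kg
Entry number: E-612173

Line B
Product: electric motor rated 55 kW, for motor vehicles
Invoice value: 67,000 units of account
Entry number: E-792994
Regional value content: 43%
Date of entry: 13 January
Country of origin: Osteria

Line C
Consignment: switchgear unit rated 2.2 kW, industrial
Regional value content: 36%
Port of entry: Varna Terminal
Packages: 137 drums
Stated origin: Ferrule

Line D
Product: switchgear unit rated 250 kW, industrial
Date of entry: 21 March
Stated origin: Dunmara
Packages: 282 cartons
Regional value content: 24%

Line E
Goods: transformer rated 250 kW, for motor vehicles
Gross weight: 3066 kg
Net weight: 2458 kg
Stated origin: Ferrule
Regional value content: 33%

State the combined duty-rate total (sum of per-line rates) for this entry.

95%

Line A: switchgear unit → 9-2; rated 2.2 kW → 9-2-1; for motor vehicles → 9-2-1-2. Scheduled 20%. Ferrule agreement on 9-1-2: 9-2-1-2 not covered. → 20%.
Line B: electric motor → 9-4; rated 55 kW → 9-4-3; for motor vehicles → 9-4-3-2. Scheduled 2%. Osteria agreement on 9-4-3: RVC < 45%. → 2%.
Line C: switchgear unit → 9-2; rated 2.2 kW → 9-2-1; industrial → 9-2-1-1. Scheduled 10%. Ferrule agreement on 9-1-2: 9-2-1-1 not covered. → 10%.
Line D: switchgear unit → 9-2; rated 250 kW → 9-2-2; industrial → 9-2-2-2. Scheduled 30%. Dunmara agreement on 9-2: RVC < 40%. → 30%.
Line E: transformer → 9-3; rated 250 kW → 9-3-2; for motor vehicles → 9-3-2-1. Scheduled 33%. Ferrule agreement on 9-1-2: 9-3-2-1 not covered. → 33%.
Sum: 20% + 2% + 10% + 30% + 33% = 95%.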